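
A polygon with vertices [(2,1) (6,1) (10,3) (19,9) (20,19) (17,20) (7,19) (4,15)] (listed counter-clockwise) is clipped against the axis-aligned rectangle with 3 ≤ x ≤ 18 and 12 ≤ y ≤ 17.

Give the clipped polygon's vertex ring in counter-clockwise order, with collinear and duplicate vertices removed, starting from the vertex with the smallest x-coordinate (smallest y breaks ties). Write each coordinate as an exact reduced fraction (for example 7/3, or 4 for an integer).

1. After x ≥ 3: [(3,8) (3,1) (6,1) (10,3) (19,9) (20,19) (17,20) (7,19) (4,15)]
2. After x ≤ 18: [(3,8) (3,1) (6,1) (10,3) (18,25/3) (18,59/3) (17,20) (7,19) (4,15)]
3. After y ≥ 12: [(25/7,12) (18,12) (18,59/3) (17,20) (7,19) (4,15)]
4. After y ≤ 17: [(25/7,12) (18,12) (18,17) (11/2,17) (4,15)]
5. Canonical ring: [(25/7,12) (18,12) (18,17) (11/2,17) (4,15)]

Clipped polygon: [(25/7,12) (18,12) (18,17) (11/2,17) (4,15)]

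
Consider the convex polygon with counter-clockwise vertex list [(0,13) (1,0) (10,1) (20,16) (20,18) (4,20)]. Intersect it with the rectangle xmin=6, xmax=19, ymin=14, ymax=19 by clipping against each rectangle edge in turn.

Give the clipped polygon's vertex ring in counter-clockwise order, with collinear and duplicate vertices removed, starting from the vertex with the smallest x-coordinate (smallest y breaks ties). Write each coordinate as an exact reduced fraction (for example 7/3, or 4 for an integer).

1. After x ≥ 6: [(6,5/9) (10,1) (20,16) (20,18) (6,79/4)]
2. After x ≤ 19: [(6,5/9) (10,1) (19,29/2) (19,145/8) (6,79/4)]
3. After y ≥ 14: [(6,14) (56/3,14) (19,29/2) (19,145/8) (6,79/4)]
4. After y ≤ 19: [(6,19) (6,14) (56/3,14) (19,29/2) (19,145/8) (12,19)]
5. Canonical ring: [(6,14) (56/3,14) (19,29/2) (19,145/8) (12,19) (6,19)]

Clipped polygon: [(6,14) (56/3,14) (19,29/2) (19,145/8) (12,19) (6,19)]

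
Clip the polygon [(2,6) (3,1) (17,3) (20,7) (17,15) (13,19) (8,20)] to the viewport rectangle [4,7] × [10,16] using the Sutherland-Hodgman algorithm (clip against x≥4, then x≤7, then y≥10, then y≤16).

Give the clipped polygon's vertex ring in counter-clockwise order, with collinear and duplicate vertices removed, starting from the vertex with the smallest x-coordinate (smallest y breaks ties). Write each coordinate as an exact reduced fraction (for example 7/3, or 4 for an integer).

1. After x ≥ 4: [(4,32/3) (4,8/7) (17,3) (20,7) (17,15) (13,19) (8,20)]
2. After x ≤ 7: [(7,53/3) (4,32/3) (4,8/7) (7,11/7)]
3. After y ≥ 10: [(7,10) (7,53/3) (4,32/3) (4,10)]
4. After y ≤ 16: [(7,10) (7,16) (44/7,16) (4,32/3) (4,10)]
5. Canonical ring: [(4,10) (7,10) (7,16) (44/7,16) (4,32/3)]

Clipped polygon: [(4,10) (7,10) (7,16) (44/7,16) (4,32/3)]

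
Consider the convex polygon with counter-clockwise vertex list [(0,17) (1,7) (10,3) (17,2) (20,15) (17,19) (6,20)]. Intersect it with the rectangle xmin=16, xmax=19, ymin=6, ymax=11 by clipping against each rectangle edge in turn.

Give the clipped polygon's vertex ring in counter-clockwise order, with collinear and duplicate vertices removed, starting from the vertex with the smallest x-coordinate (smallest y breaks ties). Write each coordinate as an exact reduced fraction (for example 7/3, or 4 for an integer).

Clipped polygon: [(16,6) (233/13,6) (19,32/3) (19,11) (16,11)]

1. After x ≥ 16: [(16,15/7) (17,2) (20,15) (17,19) (16,210/11)]
2. After x ≤ 19: [(16,15/7) (17,2) (19,32/3) (19,49/3) (17,19) (16,210/11)]
3. After y ≥ 6: [(16,6) (233/13,6) (19,32/3) (19,49/3) (17,19) (16,210/11)]
4. After y ≤ 11: [(16,11) (16,6) (233/13,6) (19,32/3) (19,11)]
5. Canonical ring: [(16,6) (233/13,6) (19,32/3) (19,11) (16,11)]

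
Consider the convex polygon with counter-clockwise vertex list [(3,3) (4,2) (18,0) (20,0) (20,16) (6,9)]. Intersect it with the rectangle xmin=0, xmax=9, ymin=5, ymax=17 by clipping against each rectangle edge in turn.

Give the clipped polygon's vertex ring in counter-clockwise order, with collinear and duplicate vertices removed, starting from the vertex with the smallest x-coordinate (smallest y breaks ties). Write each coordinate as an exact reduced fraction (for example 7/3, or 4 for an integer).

1. After x ≥ 0: [(3,3) (4,2) (18,0) (20,0) (20,16) (6,9)]
2. After x ≤ 9: [(3,3) (4,2) (9,9/7) (9,21/2) (6,9)]
3. After y ≥ 5: [(4,5) (9,5) (9,21/2) (6,9)]
4. After y ≤ 17: [(4,5) (9,5) (9,21/2) (6,9)]
5. Canonical ring: [(4,5) (9,5) (9,21/2) (6,9)]

Clipped polygon: [(4,5) (9,5) (9,21/2) (6,9)]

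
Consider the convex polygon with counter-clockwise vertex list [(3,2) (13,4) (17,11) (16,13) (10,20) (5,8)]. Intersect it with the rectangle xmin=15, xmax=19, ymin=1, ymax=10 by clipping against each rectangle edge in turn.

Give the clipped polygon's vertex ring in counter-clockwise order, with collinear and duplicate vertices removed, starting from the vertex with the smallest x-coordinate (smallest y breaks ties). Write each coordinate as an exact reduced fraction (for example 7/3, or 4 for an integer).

Clipped polygon: [(15,15/2) (115/7,10) (15,10)]

1. After x ≥ 15: [(15,15/2) (17,11) (16,13) (15,85/6)]
2. After x ≤ 19: [(15,15/2) (17,11) (16,13) (15,85/6)]
3. After y ≥ 1: [(15,15/2) (17,11) (16,13) (15,85/6)]
4. After y ≤ 10: [(15,10) (15,15/2) (115/7,10)]
5. Canonical ring: [(15,15/2) (115/7,10) (15,10)]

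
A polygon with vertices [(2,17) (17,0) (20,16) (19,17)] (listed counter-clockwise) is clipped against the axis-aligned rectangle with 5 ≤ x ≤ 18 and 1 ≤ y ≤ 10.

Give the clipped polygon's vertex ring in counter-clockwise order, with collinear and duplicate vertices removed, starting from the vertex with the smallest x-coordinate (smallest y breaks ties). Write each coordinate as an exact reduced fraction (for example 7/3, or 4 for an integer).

1. After x ≥ 5: [(5,17) (5,68/5) (17,0) (20,16) (19,17)]
2. After x ≤ 18: [(18,17) (5,17) (5,68/5) (17,0) (18,16/3)]
3. After y ≥ 1: [(18,17) (5,17) (5,68/5) (274/17,1) (275/16,1) (18,16/3)]
4. After y ≤ 10: [(18,10) (139/17,10) (274/17,1) (275/16,1) (18,16/3)]
5. Canonical ring: [(139/17,10) (274/17,1) (275/16,1) (18,16/3) (18,10)]

Clipped polygon: [(139/17,10) (274/17,1) (275/16,1) (18,16/3) (18,10)]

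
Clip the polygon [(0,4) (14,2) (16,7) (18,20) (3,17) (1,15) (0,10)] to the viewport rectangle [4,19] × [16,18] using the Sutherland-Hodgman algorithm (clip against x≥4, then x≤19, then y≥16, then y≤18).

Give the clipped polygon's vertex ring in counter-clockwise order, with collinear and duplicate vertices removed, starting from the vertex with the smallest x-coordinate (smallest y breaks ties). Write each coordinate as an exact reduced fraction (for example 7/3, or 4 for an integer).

1. After x ≥ 4: [(4,24/7) (14,2) (16,7) (18,20) (4,86/5)]
2. After x ≤ 19: [(4,24/7) (14,2) (16,7) (18,20) (4,86/5)]
3. After y ≥ 16: [(4,16) (226/13,16) (18,20) (4,86/5)]
4. After y ≤ 18: [(4,16) (226/13,16) (230/13,18) (8,18) (4,86/5)]
5. Canonical ring: [(4,16) (226/13,16) (230/13,18) (8,18) (4,86/5)]

Clipped polygon: [(4,16) (226/13,16) (230/13,18) (8,18) (4,86/5)]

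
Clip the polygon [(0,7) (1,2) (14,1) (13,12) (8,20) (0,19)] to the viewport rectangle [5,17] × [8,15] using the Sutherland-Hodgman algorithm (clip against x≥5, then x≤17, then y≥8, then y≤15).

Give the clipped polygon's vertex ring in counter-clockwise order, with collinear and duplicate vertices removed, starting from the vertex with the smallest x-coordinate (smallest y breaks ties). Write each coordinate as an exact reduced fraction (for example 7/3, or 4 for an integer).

Clipped polygon: [(5,8) (147/11,8) (13,12) (89/8,15) (5,15)]

1. After x ≥ 5: [(5,22/13) (14,1) (13,12) (8,20) (5,157/8)]
2. After x ≤ 17: [(5,22/13) (14,1) (13,12) (8,20) (5,157/8)]
3. After y ≥ 8: [(5,8) (147/11,8) (13,12) (8,20) (5,157/8)]
4. After y ≤ 15: [(5,15) (5,8) (147/11,8) (13,12) (89/8,15)]
5. Canonical ring: [(5,8) (147/11,8) (13,12) (89/8,15) (5,15)]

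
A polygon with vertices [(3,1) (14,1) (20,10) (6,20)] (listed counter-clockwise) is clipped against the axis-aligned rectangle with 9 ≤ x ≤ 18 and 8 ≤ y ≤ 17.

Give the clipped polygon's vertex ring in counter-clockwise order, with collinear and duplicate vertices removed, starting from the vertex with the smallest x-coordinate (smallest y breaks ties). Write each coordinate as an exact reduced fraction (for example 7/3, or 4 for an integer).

1. After x ≥ 9: [(9,1) (14,1) (20,10) (9,125/7)]
2. After x ≤ 18: [(9,1) (14,1) (18,7) (18,80/7) (9,125/7)]
3. After y ≥ 8: [(9,8) (18,8) (18,80/7) (9,125/7)]
4. After y ≤ 17: [(9,17) (9,8) (18,8) (18,80/7) (51/5,17)]
5. Canonical ring: [(9,8) (18,8) (18,80/7) (51/5,17) (9,17)]

Clipped polygon: [(9,8) (18,8) (18,80/7) (51/5,17) (9,17)]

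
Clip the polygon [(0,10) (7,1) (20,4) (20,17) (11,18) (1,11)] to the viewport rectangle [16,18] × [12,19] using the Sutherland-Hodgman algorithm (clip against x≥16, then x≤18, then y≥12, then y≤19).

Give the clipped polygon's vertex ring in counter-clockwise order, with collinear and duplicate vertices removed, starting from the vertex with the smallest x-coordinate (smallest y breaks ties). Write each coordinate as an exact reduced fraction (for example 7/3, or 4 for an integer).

Clipped polygon: [(16,12) (18,12) (18,155/9) (16,157/9)]

1. After x ≥ 16: [(16,40/13) (20,4) (20,17) (16,157/9)]
2. After x ≤ 18: [(16,40/13) (18,46/13) (18,155/9) (16,157/9)]
3. After y ≥ 12: [(16,12) (18,12) (18,155/9) (16,157/9)]
4. After y ≤ 19: [(16,12) (18,12) (18,155/9) (16,157/9)]
5. Canonical ring: [(16,12) (18,12) (18,155/9) (16,157/9)]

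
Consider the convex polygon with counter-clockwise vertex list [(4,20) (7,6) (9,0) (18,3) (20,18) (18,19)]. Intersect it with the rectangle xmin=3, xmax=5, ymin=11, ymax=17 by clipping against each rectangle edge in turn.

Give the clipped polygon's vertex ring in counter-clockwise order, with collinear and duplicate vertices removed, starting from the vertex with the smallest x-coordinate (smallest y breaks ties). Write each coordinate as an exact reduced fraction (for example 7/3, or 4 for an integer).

Clipped polygon: [(65/14,17) (5,46/3) (5,17)]

1. After x ≥ 3: [(4,20) (7,6) (9,0) (18,3) (20,18) (18,19)]
2. After x ≤ 5: [(5,279/14) (4,20) (5,46/3)]
3. After y ≥ 11: [(5,279/14) (4,20) (5,46/3)]
4. After y ≤ 17: [(5,17) (65/14,17) (5,46/3)]
5. Canonical ring: [(65/14,17) (5,46/3) (5,17)]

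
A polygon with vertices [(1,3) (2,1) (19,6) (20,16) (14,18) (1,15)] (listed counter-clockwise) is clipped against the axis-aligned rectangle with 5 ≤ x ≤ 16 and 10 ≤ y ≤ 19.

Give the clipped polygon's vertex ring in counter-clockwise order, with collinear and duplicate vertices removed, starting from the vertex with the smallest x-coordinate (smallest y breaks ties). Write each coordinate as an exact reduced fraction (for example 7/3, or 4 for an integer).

Clipped polygon: [(5,10) (16,10) (16,52/3) (14,18) (5,207/13)]

1. After x ≥ 5: [(5,32/17) (19,6) (20,16) (14,18) (5,207/13)]
2. After x ≤ 16: [(5,32/17) (16,87/17) (16,52/3) (14,18) (5,207/13)]
3. After y ≥ 10: [(5,10) (16,10) (16,52/3) (14,18) (5,207/13)]
4. After y ≤ 19: [(5,10) (16,10) (16,52/3) (14,18) (5,207/13)]
5. Canonical ring: [(5,10) (16,10) (16,52/3) (14,18) (5,207/13)]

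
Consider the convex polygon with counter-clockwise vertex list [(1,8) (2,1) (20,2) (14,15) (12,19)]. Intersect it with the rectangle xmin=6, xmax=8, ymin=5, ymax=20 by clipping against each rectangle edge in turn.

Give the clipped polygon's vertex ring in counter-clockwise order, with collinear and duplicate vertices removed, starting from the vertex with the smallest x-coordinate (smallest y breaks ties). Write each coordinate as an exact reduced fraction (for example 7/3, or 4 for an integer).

Clipped polygon: [(6,5) (8,5) (8,15) (6,13)]

1. After x ≥ 6: [(6,13) (6,11/9) (20,2) (14,15) (12,19)]
2. After x ≤ 8: [(8,15) (6,13) (6,11/9) (8,4/3)]
3. After y ≥ 5: [(8,5) (8,15) (6,13) (6,5)]
4. After y ≤ 20: [(8,5) (8,15) (6,13) (6,5)]
5. Canonical ring: [(6,5) (8,5) (8,15) (6,13)]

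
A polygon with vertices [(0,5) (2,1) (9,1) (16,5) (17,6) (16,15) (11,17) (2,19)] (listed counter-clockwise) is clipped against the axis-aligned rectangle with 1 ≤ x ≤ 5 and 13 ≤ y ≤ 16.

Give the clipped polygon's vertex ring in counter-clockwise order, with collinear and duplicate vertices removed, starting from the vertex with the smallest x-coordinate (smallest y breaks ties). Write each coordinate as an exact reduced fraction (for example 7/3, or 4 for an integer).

1. After x ≥ 1: [(1,12) (1,3) (2,1) (9,1) (16,5) (17,6) (16,15) (11,17) (2,19)]
2. After x ≤ 5: [(1,12) (1,3) (2,1) (5,1) (5,55/3) (2,19)]
3. After y ≥ 13: [(8/7,13) (5,13) (5,55/3) (2,19)]
4. After y ≤ 16: [(11/7,16) (8/7,13) (5,13) (5,16)]
5. Canonical ring: [(8/7,13) (5,13) (5,16) (11/7,16)]

Clipped polygon: [(8/7,13) (5,13) (5,16) (11/7,16)]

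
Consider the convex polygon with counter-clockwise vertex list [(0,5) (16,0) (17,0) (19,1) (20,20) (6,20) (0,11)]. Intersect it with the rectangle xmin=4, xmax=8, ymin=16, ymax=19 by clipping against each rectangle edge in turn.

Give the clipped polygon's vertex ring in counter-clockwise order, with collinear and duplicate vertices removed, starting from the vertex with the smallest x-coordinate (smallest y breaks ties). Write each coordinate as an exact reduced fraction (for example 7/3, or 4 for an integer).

1. After x ≥ 4: [(4,15/4) (16,0) (17,0) (19,1) (20,20) (6,20) (4,17)]
2. After x ≤ 8: [(4,15/4) (8,5/2) (8,20) (6,20) (4,17)]
3. After y ≥ 16: [(4,16) (8,16) (8,20) (6,20) (4,17)]
4. After y ≤ 19: [(4,16) (8,16) (8,19) (16/3,19) (4,17)]
5. Canonical ring: [(4,16) (8,16) (8,19) (16/3,19) (4,17)]

Clipped polygon: [(4,16) (8,16) (8,19) (16/3,19) (4,17)]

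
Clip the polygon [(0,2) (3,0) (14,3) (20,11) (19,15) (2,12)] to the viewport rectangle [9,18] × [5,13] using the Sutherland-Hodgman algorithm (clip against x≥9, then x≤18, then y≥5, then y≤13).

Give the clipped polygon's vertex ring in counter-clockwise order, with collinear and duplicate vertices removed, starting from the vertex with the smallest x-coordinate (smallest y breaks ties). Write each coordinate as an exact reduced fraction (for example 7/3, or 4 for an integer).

Clipped polygon: [(9,5) (31/2,5) (18,25/3) (18,13) (9,13)]

1. After x ≥ 9: [(9,18/11) (14,3) (20,11) (19,15) (9,225/17)]
2. After x ≤ 18: [(9,18/11) (14,3) (18,25/3) (18,252/17) (9,225/17)]
3. After y ≥ 5: [(9,5) (31/2,5) (18,25/3) (18,252/17) (9,225/17)]
4. After y ≤ 13: [(9,13) (9,5) (31/2,5) (18,25/3) (18,13)]
5. Canonical ring: [(9,5) (31/2,5) (18,25/3) (18,13) (9,13)]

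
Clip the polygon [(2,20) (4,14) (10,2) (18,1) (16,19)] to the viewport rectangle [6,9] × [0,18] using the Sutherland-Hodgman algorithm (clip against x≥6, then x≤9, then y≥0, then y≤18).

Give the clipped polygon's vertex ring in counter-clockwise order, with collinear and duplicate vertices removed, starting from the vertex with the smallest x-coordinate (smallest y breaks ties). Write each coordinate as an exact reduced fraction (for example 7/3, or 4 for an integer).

Clipped polygon: [(6,10) (9,4) (9,18) (6,18)]

1. After x ≥ 6: [(6,138/7) (6,10) (10,2) (18,1) (16,19)]
2. After x ≤ 9: [(9,39/2) (6,138/7) (6,10) (9,4)]
3. After y ≥ 0: [(9,39/2) (6,138/7) (6,10) (9,4)]
4. After y ≤ 18: [(9,18) (6,18) (6,10) (9,4)]
5. Canonical ring: [(6,10) (9,4) (9,18) (6,18)]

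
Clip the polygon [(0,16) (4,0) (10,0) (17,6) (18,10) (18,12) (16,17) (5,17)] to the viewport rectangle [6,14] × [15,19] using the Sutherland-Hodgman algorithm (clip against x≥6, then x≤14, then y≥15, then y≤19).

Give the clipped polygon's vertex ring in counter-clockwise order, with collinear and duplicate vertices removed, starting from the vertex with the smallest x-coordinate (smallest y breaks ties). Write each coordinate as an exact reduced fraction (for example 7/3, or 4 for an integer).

Clipped polygon: [(6,15) (14,15) (14,17) (6,17)]

1. After x ≥ 6: [(6,0) (10,0) (17,6) (18,10) (18,12) (16,17) (6,17)]
2. After x ≤ 14: [(6,0) (10,0) (14,24/7) (14,17) (6,17)]
3. After y ≥ 15: [(6,15) (14,15) (14,17) (6,17)]
4. After y ≤ 19: [(6,15) (14,15) (14,17) (6,17)]
5. Canonical ring: [(6,15) (14,15) (14,17) (6,17)]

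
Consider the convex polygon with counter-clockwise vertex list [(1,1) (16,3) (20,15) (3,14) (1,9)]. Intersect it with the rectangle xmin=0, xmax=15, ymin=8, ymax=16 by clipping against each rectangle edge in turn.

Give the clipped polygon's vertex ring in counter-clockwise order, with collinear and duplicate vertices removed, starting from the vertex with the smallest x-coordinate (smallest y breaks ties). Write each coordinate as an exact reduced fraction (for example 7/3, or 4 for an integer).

1. After x ≥ 0: [(1,1) (16,3) (20,15) (3,14) (1,9)]
2. After x ≤ 15: [(1,1) (15,43/15) (15,250/17) (3,14) (1,9)]
3. After y ≥ 8: [(1,8) (15,8) (15,250/17) (3,14) (1,9)]
4. After y ≤ 16: [(1,8) (15,8) (15,250/17) (3,14) (1,9)]
5. Canonical ring: [(1,8) (15,8) (15,250/17) (3,14) (1,9)]

Clipped polygon: [(1,8) (15,8) (15,250/17) (3,14) (1,9)]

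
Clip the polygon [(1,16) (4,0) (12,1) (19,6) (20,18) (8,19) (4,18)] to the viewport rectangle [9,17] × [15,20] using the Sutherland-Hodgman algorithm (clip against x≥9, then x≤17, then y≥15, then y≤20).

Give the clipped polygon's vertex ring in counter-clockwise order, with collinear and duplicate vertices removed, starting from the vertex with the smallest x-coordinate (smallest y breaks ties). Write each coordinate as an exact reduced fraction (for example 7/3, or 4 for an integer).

Clipped polygon: [(9,15) (17,15) (17,73/4) (9,227/12)]

1. After x ≥ 9: [(9,5/8) (12,1) (19,6) (20,18) (9,227/12)]
2. After x ≤ 17: [(9,5/8) (12,1) (17,32/7) (17,73/4) (9,227/12)]
3. After y ≥ 15: [(9,15) (17,15) (17,73/4) (9,227/12)]
4. After y ≤ 20: [(9,15) (17,15) (17,73/4) (9,227/12)]
5. Canonical ring: [(9,15) (17,15) (17,73/4) (9,227/12)]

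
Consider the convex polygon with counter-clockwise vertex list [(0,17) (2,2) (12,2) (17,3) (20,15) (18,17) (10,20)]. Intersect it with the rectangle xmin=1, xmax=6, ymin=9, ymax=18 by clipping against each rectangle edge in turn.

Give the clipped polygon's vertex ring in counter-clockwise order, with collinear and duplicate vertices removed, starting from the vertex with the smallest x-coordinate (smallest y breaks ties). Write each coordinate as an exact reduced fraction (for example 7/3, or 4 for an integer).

1. After x ≥ 1: [(1,173/10) (1,19/2) (2,2) (12,2) (17,3) (20,15) (18,17) (10,20)]
2. After x ≤ 6: [(6,94/5) (1,173/10) (1,19/2) (2,2) (6,2)]
3. After y ≥ 9: [(6,9) (6,94/5) (1,173/10) (1,19/2) (16/15,9)]
4. After y ≤ 18: [(6,9) (6,18) (10/3,18) (1,173/10) (1,19/2) (16/15,9)]
5. Canonical ring: [(1,19/2) (16/15,9) (6,9) (6,18) (10/3,18) (1,173/10)]

Clipped polygon: [(1,19/2) (16/15,9) (6,9) (6,18) (10/3,18) (1,173/10)]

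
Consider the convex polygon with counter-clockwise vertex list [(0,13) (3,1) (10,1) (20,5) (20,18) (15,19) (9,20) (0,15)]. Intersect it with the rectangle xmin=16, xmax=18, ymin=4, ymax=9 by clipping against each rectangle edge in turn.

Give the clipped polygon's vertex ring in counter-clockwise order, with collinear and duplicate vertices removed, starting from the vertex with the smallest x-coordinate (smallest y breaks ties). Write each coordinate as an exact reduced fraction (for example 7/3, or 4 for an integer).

Clipped polygon: [(16,4) (35/2,4) (18,21/5) (18,9) (16,9)]

1. After x ≥ 16: [(16,17/5) (20,5) (20,18) (16,94/5)]
2. After x ≤ 18: [(16,17/5) (18,21/5) (18,92/5) (16,94/5)]
3. After y ≥ 4: [(16,4) (35/2,4) (18,21/5) (18,92/5) (16,94/5)]
4. After y ≤ 9: [(16,9) (16,4) (35/2,4) (18,21/5) (18,9)]
5. Canonical ring: [(16,4) (35/2,4) (18,21/5) (18,9) (16,9)]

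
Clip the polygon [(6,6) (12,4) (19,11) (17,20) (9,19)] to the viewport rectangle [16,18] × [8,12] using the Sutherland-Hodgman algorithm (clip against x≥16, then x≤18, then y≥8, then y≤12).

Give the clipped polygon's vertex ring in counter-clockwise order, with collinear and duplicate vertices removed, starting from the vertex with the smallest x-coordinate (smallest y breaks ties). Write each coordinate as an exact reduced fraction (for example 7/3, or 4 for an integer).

1. After x ≥ 16: [(16,8) (19,11) (17,20) (16,159/8)]
2. After x ≤ 18: [(16,8) (18,10) (18,31/2) (17,20) (16,159/8)]
3. After y ≥ 8: [(16,8) (18,10) (18,31/2) (17,20) (16,159/8)]
4. After y ≤ 12: [(16,12) (16,8) (18,10) (18,12)]
5. Canonical ring: [(16,8) (18,10) (18,12) (16,12)]

Clipped polygon: [(16,8) (18,10) (18,12) (16,12)]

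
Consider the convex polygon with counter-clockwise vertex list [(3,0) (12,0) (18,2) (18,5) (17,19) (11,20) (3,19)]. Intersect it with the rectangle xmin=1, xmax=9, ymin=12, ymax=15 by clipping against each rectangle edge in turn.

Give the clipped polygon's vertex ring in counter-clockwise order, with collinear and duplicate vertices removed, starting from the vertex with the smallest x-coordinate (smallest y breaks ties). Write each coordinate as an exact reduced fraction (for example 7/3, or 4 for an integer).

1. After x ≥ 1: [(3,0) (12,0) (18,2) (18,5) (17,19) (11,20) (3,19)]
2. After x ≤ 9: [(3,0) (9,0) (9,79/4) (3,19)]
3. After y ≥ 12: [(3,12) (9,12) (9,79/4) (3,19)]
4. After y ≤ 15: [(3,15) (3,12) (9,12) (9,15)]
5. Canonical ring: [(3,12) (9,12) (9,15) (3,15)]

Clipped polygon: [(3,12) (9,12) (9,15) (3,15)]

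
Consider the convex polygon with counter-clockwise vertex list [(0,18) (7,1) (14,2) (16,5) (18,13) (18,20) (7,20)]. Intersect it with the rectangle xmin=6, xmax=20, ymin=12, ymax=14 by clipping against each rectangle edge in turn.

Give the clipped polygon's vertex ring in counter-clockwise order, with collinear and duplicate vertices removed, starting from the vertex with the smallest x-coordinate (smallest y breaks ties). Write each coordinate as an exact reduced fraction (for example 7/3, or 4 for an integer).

1. After x ≥ 6: [(6,138/7) (6,24/7) (7,1) (14,2) (16,5) (18,13) (18,20) (7,20)]
2. After x ≤ 20: [(6,138/7) (6,24/7) (7,1) (14,2) (16,5) (18,13) (18,20) (7,20)]
3. After y ≥ 12: [(6,138/7) (6,12) (71/4,12) (18,13) (18,20) (7,20)]
4. After y ≤ 14: [(6,14) (6,12) (71/4,12) (18,13) (18,14)]
5. Canonical ring: [(6,12) (71/4,12) (18,13) (18,14) (6,14)]

Clipped polygon: [(6,12) (71/4,12) (18,13) (18,14) (6,14)]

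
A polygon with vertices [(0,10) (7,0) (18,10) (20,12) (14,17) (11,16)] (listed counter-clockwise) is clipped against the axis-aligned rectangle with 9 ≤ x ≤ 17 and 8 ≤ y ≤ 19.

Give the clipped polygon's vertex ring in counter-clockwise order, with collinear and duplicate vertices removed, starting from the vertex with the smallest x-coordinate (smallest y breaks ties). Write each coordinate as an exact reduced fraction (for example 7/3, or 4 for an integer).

1. After x ≥ 9: [(9,164/11) (9,20/11) (18,10) (20,12) (14,17) (11,16)]
2. After x ≤ 17: [(9,164/11) (9,20/11) (17,100/11) (17,29/2) (14,17) (11,16)]
3. After y ≥ 8: [(9,164/11) (9,8) (79/5,8) (17,100/11) (17,29/2) (14,17) (11,16)]
4. After y ≤ 19: [(9,164/11) (9,8) (79/5,8) (17,100/11) (17,29/2) (14,17) (11,16)]
5. Canonical ring: [(9,8) (79/5,8) (17,100/11) (17,29/2) (14,17) (11,16) (9,164/11)]

Clipped polygon: [(9,8) (79/5,8) (17,100/11) (17,29/2) (14,17) (11,16) (9,164/11)]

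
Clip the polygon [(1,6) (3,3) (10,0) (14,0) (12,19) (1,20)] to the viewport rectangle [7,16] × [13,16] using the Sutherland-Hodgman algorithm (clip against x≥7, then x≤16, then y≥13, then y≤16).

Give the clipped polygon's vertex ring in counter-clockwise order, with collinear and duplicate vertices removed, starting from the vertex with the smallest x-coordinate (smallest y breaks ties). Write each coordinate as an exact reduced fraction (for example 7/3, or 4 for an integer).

1. After x ≥ 7: [(7,9/7) (10,0) (14,0) (12,19) (7,214/11)]
2. After x ≤ 16: [(7,9/7) (10,0) (14,0) (12,19) (7,214/11)]
3. After y ≥ 13: [(7,13) (240/19,13) (12,19) (7,214/11)]
4. After y ≤ 16: [(7,16) (7,13) (240/19,13) (234/19,16)]
5. Canonical ring: [(7,13) (240/19,13) (234/19,16) (7,16)]

Clipped polygon: [(7,13) (240/19,13) (234/19,16) (7,16)]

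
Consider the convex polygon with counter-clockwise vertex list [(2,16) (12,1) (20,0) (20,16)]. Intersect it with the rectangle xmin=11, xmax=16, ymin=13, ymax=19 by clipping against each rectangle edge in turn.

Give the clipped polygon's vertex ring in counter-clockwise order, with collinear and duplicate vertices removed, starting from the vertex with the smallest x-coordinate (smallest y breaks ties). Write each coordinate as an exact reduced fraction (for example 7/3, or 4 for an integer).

Clipped polygon: [(11,13) (16,13) (16,16) (11,16)]

1. After x ≥ 11: [(11,16) (11,5/2) (12,1) (20,0) (20,16)]
2. After x ≤ 16: [(16,16) (11,16) (11,5/2) (12,1) (16,1/2)]
3. After y ≥ 13: [(16,13) (16,16) (11,16) (11,13)]
4. After y ≤ 19: [(16,13) (16,16) (11,16) (11,13)]
5. Canonical ring: [(11,13) (16,13) (16,16) (11,16)]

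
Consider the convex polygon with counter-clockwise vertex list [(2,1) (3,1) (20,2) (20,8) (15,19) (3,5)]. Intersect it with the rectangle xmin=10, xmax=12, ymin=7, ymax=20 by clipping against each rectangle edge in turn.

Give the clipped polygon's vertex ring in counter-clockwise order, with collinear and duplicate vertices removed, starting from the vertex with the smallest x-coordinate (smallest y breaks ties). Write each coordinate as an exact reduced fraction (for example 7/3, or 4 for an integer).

1. After x ≥ 10: [(10,24/17) (20,2) (20,8) (15,19) (10,79/6)]
2. After x ≤ 12: [(10,24/17) (12,26/17) (12,31/2) (10,79/6)]
3. After y ≥ 7: [(10,7) (12,7) (12,31/2) (10,79/6)]
4. After y ≤ 20: [(10,7) (12,7) (12,31/2) (10,79/6)]
5. Canonical ring: [(10,7) (12,7) (12,31/2) (10,79/6)]

Clipped polygon: [(10,7) (12,7) (12,31/2) (10,79/6)]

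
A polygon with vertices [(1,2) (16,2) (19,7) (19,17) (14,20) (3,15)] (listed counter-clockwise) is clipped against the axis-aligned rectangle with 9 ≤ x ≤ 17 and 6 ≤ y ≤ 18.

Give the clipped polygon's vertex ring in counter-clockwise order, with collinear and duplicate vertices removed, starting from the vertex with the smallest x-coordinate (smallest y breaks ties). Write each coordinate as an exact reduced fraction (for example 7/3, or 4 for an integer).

Clipped polygon: [(9,6) (17,6) (17,18) (48/5,18) (9,195/11)]

1. After x ≥ 9: [(9,2) (16,2) (19,7) (19,17) (14,20) (9,195/11)]
2. After x ≤ 17: [(9,2) (16,2) (17,11/3) (17,91/5) (14,20) (9,195/11)]
3. After y ≥ 6: [(9,6) (17,6) (17,91/5) (14,20) (9,195/11)]
4. After y ≤ 18: [(9,6) (17,6) (17,18) (48/5,18) (9,195/11)]
5. Canonical ring: [(9,6) (17,6) (17,18) (48/5,18) (9,195/11)]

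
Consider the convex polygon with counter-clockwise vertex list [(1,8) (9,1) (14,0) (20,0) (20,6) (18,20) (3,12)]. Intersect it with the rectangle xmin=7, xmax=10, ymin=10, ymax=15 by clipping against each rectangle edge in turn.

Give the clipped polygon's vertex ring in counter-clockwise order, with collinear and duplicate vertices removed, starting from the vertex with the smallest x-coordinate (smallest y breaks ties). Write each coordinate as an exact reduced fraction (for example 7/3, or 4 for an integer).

1. After x ≥ 7: [(7,11/4) (9,1) (14,0) (20,0) (20,6) (18,20) (7,212/15)]
2. After x ≤ 10: [(7,11/4) (9,1) (10,4/5) (10,236/15) (7,212/15)]
3. After y ≥ 10: [(7,10) (10,10) (10,236/15) (7,212/15)]
4. After y ≤ 15: [(7,10) (10,10) (10,15) (69/8,15) (7,212/15)]
5. Canonical ring: [(7,10) (10,10) (10,15) (69/8,15) (7,212/15)]

Clipped polygon: [(7,10) (10,10) (10,15) (69/8,15) (7,212/15)]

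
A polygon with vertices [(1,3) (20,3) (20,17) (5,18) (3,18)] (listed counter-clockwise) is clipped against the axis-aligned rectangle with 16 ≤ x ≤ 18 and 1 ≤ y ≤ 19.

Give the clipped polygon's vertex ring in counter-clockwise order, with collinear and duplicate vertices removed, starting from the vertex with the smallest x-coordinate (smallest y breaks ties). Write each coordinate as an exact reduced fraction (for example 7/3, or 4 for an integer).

Clipped polygon: [(16,3) (18,3) (18,257/15) (16,259/15)]

1. After x ≥ 16: [(16,3) (20,3) (20,17) (16,259/15)]
2. After x ≤ 18: [(16,3) (18,3) (18,257/15) (16,259/15)]
3. After y ≥ 1: [(16,3) (18,3) (18,257/15) (16,259/15)]
4. After y ≤ 19: [(16,3) (18,3) (18,257/15) (16,259/15)]
5. Canonical ring: [(16,3) (18,3) (18,257/15) (16,259/15)]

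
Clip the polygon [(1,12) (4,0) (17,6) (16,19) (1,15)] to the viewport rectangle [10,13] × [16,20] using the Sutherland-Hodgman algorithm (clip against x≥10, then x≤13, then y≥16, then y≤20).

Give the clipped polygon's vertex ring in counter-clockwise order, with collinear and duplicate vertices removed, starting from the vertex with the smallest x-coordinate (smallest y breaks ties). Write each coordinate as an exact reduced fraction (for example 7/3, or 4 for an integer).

Clipped polygon: [(10,16) (13,16) (13,91/5) (10,87/5)]

1. After x ≥ 10: [(10,36/13) (17,6) (16,19) (10,87/5)]
2. After x ≤ 13: [(10,36/13) (13,54/13) (13,91/5) (10,87/5)]
3. After y ≥ 16: [(10,16) (13,16) (13,91/5) (10,87/5)]
4. After y ≤ 20: [(10,16) (13,16) (13,91/5) (10,87/5)]
5. Canonical ring: [(10,16) (13,16) (13,91/5) (10,87/5)]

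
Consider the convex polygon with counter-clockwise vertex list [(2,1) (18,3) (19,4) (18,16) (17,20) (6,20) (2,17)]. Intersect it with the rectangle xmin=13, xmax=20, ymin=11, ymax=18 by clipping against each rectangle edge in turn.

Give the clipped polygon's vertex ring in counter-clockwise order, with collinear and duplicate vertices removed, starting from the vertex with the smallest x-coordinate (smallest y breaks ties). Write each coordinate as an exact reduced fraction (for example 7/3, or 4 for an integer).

Clipped polygon: [(13,11) (221/12,11) (18,16) (35/2,18) (13,18)]

1. After x ≥ 13: [(13,19/8) (18,3) (19,4) (18,16) (17,20) (13,20)]
2. After x ≤ 20: [(13,19/8) (18,3) (19,4) (18,16) (17,20) (13,20)]
3. After y ≥ 11: [(13,11) (221/12,11) (18,16) (17,20) (13,20)]
4. After y ≤ 18: [(13,18) (13,11) (221/12,11) (18,16) (35/2,18)]
5. Canonical ring: [(13,11) (221/12,11) (18,16) (35/2,18) (13,18)]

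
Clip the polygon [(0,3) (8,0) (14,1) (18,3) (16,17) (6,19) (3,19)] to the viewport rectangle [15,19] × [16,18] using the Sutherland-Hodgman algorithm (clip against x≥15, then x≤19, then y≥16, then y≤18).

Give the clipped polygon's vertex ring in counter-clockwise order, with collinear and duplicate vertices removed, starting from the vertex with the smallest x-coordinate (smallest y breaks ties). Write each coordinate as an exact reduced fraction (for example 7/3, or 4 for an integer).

1. After x ≥ 15: [(15,3/2) (18,3) (16,17) (15,86/5)]
2. After x ≤ 19: [(15,3/2) (18,3) (16,17) (15,86/5)]
3. After y ≥ 16: [(15,16) (113/7,16) (16,17) (15,86/5)]
4. After y ≤ 18: [(15,16) (113/7,16) (16,17) (15,86/5)]
5. Canonical ring: [(15,16) (113/7,16) (16,17) (15,86/5)]

Clipped polygon: [(15,16) (113/7,16) (16,17) (15,86/5)]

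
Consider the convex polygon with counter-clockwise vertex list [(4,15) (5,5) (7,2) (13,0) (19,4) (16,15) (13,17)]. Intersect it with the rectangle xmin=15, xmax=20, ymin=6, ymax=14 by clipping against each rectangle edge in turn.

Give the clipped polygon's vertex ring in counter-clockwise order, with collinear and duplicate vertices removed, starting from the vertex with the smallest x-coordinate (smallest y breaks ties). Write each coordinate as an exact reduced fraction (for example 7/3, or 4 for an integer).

Clipped polygon: [(15,6) (203/11,6) (179/11,14) (15,14)]

1. After x ≥ 15: [(15,4/3) (19,4) (16,15) (15,47/3)]
2. After x ≤ 20: [(15,4/3) (19,4) (16,15) (15,47/3)]
3. After y ≥ 6: [(15,6) (203/11,6) (16,15) (15,47/3)]
4. After y ≤ 14: [(15,14) (15,6) (203/11,6) (179/11,14)]
5. Canonical ring: [(15,6) (203/11,6) (179/11,14) (15,14)]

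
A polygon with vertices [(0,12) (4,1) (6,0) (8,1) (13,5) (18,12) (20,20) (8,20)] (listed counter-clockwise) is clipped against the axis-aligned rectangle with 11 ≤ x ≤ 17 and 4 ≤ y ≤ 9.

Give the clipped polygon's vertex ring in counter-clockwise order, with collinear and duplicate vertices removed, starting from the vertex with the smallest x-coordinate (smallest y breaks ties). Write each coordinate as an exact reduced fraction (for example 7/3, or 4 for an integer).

1. After x ≥ 11: [(11,17/5) (13,5) (18,12) (20,20) (11,20)]
2. After x ≤ 17: [(11,17/5) (13,5) (17,53/5) (17,20) (11,20)]
3. After y ≥ 4: [(11,4) (47/4,4) (13,5) (17,53/5) (17,20) (11,20)]
4. After y ≤ 9: [(11,9) (11,4) (47/4,4) (13,5) (111/7,9)]
5. Canonical ring: [(11,4) (47/4,4) (13,5) (111/7,9) (11,9)]

Clipped polygon: [(11,4) (47/4,4) (13,5) (111/7,9) (11,9)]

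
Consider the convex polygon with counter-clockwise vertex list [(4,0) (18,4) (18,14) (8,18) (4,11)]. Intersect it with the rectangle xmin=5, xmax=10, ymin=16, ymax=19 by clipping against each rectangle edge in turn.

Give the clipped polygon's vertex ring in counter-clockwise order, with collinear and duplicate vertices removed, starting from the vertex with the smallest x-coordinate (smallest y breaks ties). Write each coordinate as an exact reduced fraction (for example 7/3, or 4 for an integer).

1. After x ≥ 5: [(5,2/7) (18,4) (18,14) (8,18) (5,51/4)]
2. After x ≤ 10: [(5,2/7) (10,12/7) (10,86/5) (8,18) (5,51/4)]
3. After y ≥ 16: [(10,16) (10,86/5) (8,18) (48/7,16)]
4. After y ≤ 19: [(10,16) (10,86/5) (8,18) (48/7,16)]
5. Canonical ring: [(48/7,16) (10,16) (10,86/5) (8,18)]

Clipped polygon: [(48/7,16) (10,16) (10,86/5) (8,18)]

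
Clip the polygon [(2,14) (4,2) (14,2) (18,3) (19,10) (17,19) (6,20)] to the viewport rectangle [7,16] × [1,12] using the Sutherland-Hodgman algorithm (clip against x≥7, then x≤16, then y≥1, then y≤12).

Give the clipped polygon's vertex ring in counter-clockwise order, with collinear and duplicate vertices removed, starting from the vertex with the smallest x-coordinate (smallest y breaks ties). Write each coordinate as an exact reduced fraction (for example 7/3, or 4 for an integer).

1. After x ≥ 7: [(7,2) (14,2) (18,3) (19,10) (17,19) (7,219/11)]
2. After x ≤ 16: [(7,2) (14,2) (16,5/2) (16,210/11) (7,219/11)]
3. After y ≥ 1: [(7,2) (14,2) (16,5/2) (16,210/11) (7,219/11)]
4. After y ≤ 12: [(7,12) (7,2) (14,2) (16,5/2) (16,12)]
5. Canonical ring: [(7,2) (14,2) (16,5/2) (16,12) (7,12)]

Clipped polygon: [(7,2) (14,2) (16,5/2) (16,12) (7,12)]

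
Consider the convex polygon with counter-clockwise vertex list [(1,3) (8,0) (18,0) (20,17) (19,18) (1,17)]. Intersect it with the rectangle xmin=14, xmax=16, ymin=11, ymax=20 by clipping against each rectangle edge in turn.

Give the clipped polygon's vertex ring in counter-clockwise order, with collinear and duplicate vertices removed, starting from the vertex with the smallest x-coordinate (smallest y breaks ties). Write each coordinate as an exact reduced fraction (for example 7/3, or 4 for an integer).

Clipped polygon: [(14,11) (16,11) (16,107/6) (14,319/18)]

1. After x ≥ 14: [(14,0) (18,0) (20,17) (19,18) (14,319/18)]
2. After x ≤ 16: [(14,0) (16,0) (16,107/6) (14,319/18)]
3. After y ≥ 11: [(14,11) (16,11) (16,107/6) (14,319/18)]
4. After y ≤ 20: [(14,11) (16,11) (16,107/6) (14,319/18)]
5. Canonical ring: [(14,11) (16,11) (16,107/6) (14,319/18)]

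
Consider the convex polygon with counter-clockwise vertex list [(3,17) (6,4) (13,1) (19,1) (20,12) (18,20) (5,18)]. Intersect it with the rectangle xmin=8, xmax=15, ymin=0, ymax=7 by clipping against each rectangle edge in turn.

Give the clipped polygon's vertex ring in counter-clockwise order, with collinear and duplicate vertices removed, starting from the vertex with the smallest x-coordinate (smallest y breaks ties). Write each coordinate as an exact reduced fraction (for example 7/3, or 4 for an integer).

Clipped polygon: [(8,22/7) (13,1) (15,1) (15,7) (8,7)]

1. After x ≥ 8: [(8,22/7) (13,1) (19,1) (20,12) (18,20) (8,240/13)]
2. After x ≤ 15: [(8,22/7) (13,1) (15,1) (15,254/13) (8,240/13)]
3. After y ≥ 0: [(8,22/7) (13,1) (15,1) (15,254/13) (8,240/13)]
4. After y ≤ 7: [(8,7) (8,22/7) (13,1) (15,1) (15,7)]
5. Canonical ring: [(8,22/7) (13,1) (15,1) (15,7) (8,7)]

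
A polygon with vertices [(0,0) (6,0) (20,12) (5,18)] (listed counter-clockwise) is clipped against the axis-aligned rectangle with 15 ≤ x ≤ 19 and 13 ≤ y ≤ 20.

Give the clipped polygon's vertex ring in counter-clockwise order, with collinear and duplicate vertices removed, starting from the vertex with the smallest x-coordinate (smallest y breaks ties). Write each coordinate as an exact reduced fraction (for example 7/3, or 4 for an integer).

1. After x ≥ 15: [(15,54/7) (20,12) (15,14)]
2. After x ≤ 19: [(15,54/7) (19,78/7) (19,62/5) (15,14)]
3. After y ≥ 13: [(15,13) (35/2,13) (15,14)]
4. After y ≤ 20: [(15,13) (35/2,13) (15,14)]
5. Canonical ring: [(15,13) (35/2,13) (15,14)]

Clipped polygon: [(15,13) (35/2,13) (15,14)]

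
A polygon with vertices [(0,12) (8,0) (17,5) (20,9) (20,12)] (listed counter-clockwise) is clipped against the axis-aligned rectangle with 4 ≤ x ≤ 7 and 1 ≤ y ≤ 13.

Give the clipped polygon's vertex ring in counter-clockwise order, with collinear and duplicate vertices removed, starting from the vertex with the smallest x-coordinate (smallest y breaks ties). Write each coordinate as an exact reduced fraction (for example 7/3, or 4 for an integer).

1. After x ≥ 4: [(4,12) (4,6) (8,0) (17,5) (20,9) (20,12)]
2. After x ≤ 7: [(7,12) (4,12) (4,6) (7,3/2)]
3. After y ≥ 1: [(7,12) (4,12) (4,6) (7,3/2)]
4. After y ≤ 13: [(7,12) (4,12) (4,6) (7,3/2)]
5. Canonical ring: [(4,6) (7,3/2) (7,12) (4,12)]

Clipped polygon: [(4,6) (7,3/2) (7,12) (4,12)]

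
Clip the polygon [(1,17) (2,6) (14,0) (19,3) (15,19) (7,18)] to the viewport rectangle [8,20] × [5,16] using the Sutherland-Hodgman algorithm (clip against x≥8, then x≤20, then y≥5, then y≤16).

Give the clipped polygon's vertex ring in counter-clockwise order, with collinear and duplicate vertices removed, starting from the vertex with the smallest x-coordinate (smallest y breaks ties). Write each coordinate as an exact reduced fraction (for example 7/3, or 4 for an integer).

1. After x ≥ 8: [(8,3) (14,0) (19,3) (15,19) (8,145/8)]
2. After x ≤ 20: [(8,3) (14,0) (19,3) (15,19) (8,145/8)]
3. After y ≥ 5: [(8,5) (37/2,5) (15,19) (8,145/8)]
4. After y ≤ 16: [(8,16) (8,5) (37/2,5) (63/4,16)]
5. Canonical ring: [(8,5) (37/2,5) (63/4,16) (8,16)]

Clipped polygon: [(8,5) (37/2,5) (63/4,16) (8,16)]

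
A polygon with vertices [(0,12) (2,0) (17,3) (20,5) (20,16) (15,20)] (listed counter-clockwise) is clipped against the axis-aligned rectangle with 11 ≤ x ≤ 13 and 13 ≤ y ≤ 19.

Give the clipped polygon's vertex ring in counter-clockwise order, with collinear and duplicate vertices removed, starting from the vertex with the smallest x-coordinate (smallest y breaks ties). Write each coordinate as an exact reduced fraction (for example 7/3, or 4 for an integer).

1. After x ≥ 11: [(11,268/15) (11,9/5) (17,3) (20,5) (20,16) (15,20)]
2. After x ≤ 13: [(13,284/15) (11,268/15) (11,9/5) (13,11/5)]
3. After y ≥ 13: [(13,13) (13,284/15) (11,268/15) (11,13)]
4. After y ≤ 19: [(13,13) (13,284/15) (11,268/15) (11,13)]
5. Canonical ring: [(11,13) (13,13) (13,284/15) (11,268/15)]

Clipped polygon: [(11,13) (13,13) (13,284/15) (11,268/15)]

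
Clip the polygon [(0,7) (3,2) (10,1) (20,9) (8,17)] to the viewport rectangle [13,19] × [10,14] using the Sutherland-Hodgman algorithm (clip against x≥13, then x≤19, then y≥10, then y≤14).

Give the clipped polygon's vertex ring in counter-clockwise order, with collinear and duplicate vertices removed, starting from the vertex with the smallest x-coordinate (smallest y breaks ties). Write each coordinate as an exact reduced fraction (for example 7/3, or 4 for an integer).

1. After x ≥ 13: [(13,17/5) (20,9) (13,41/3)]
2. After x ≤ 19: [(13,17/5) (19,41/5) (19,29/3) (13,41/3)]
3. After y ≥ 10: [(13,10) (37/2,10) (13,41/3)]
4. After y ≤ 14: [(13,10) (37/2,10) (13,41/3)]
5. Canonical ring: [(13,10) (37/2,10) (13,41/3)]

Clipped polygon: [(13,10) (37/2,10) (13,41/3)]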